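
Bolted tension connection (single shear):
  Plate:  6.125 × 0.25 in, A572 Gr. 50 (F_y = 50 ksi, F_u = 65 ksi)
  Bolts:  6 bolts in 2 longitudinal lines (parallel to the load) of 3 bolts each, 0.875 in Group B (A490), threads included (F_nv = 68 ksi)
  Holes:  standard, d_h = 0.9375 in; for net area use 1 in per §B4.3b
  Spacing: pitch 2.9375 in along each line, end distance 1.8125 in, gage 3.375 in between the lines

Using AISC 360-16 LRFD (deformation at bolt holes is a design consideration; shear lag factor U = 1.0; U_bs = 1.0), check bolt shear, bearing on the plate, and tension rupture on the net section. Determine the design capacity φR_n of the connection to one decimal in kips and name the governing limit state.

Bolt shear: A_b = π(0.875)²/4 = 0.60132 in². φR_n = 0.75 × 68 × 0.60132 × 6 × 1 = 184.0 kips.
Bearing (0.25 in plate, F_u = 65 ksi): end bolts L_c = 1.8125 − 0.9375/2 = 1.34375, R_n = min(1.2×1.34375×0.25×65, 2.4×0.875×0.25×65) = 26.203 kips/bolt; interior L_c = 2.9375 − 0.9375 = 2, R_n = 34.125 kips/bolt. φR_n = 0.75 × (2×26.203 + 4×34.125) = 141.7 kips.
Tension rupture (net): A_n = (6.125 − 2×1)×0.25 = 1.0313 in² (U = 1.0, A_e = A_n). φR_n = 0.75 × 65 × 1.0313 = 50.3 kips.
Governing: min(184.0, 141.7, 50.3) = 50.3 kips → net-section rupture.

50.3 kips (net-section rupture governs)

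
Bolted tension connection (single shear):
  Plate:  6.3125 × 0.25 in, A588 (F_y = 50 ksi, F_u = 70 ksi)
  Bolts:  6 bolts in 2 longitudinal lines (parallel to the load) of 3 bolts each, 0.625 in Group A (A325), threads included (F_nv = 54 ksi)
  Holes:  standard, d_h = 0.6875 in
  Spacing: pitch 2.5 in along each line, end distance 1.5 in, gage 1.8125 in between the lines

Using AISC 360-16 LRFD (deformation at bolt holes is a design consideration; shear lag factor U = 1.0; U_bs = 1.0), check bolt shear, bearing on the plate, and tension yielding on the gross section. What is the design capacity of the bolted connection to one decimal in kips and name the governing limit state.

Bolt shear: A_b = π(0.625)²/4 = 0.3068 in². φR_n = 0.75 × 54 × 0.3068 × 6 × 1 = 74.6 kips.
Bearing (0.25 in plate, F_u = 70 ksi): end bolts L_c = 1.5 − 0.6875/2 = 1.15625, R_n = min(1.2×1.15625×0.25×70, 2.4×0.625×0.25×70) = 24.281 kips/bolt; interior L_c = 2.5 − 0.6875 = 1.8125, R_n = 26.25 kips/bolt. φR_n = 0.75 × (2×24.281 + 4×26.25) = 115.2 kips.
Tension yield (gross): A_g = 6.3125×0.25 = 1.5781 in². φR_n = 0.90 × 50 × 1.5781 = 71.0 kips.
Governing: min(74.6, 115.2, 71.0) = 71.0 kips → gross-section yield.

71.0 kips (gross-section yield governs)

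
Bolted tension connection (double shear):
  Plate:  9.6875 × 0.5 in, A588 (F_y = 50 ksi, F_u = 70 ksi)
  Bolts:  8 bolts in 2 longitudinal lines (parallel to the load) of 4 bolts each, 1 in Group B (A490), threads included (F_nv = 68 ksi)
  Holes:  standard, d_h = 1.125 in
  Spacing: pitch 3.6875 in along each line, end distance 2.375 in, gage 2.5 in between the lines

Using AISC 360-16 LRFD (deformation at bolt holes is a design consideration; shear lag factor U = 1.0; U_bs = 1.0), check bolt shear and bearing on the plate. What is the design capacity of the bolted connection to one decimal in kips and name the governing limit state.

Bolt shear: A_b = π(1)²/4 = 0.7854 in². φR_n = 0.75 × 68 × 0.7854 × 8 × 2 = 640.9 kips.
Bearing (0.5 in plate, F_u = 70 ksi): end bolts L_c = 2.375 − 1.125/2 = 1.8125, R_n = min(1.2×1.8125×0.5×70, 2.4×1×0.5×70) = 76.125 kips/bolt; interior L_c = 3.6875 − 1.125 = 2.5625, R_n = 84 kips/bolt. φR_n = 0.75 × (2×76.125 + 6×84) = 492.2 kips.
Governing: min(640.9, 492.2) = 492.2 kips → bearing.

492.2 kips (bearing governs)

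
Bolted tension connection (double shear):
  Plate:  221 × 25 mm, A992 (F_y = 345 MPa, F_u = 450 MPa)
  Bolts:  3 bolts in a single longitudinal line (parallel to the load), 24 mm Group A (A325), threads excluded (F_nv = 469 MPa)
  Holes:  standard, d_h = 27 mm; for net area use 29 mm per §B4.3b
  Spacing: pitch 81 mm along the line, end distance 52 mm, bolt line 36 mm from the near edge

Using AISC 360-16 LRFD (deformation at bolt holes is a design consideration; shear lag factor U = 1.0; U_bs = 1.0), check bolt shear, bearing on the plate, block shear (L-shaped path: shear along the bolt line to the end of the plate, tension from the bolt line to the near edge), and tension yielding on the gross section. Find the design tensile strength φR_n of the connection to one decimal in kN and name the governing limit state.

897.8 kN (block shear governs)

Bolt shear: A_b = π(24)²/4 = 452.39 mm². φR_n = 0.75 × 469 × 452.39 × 3 × 2 = 954.8 kN.
Bearing (25 mm plate, F_u = 450 MPa): end bolts L_c = 52 − 27/2 = 38.5, R_n = min(1.2×38.5×25×450, 2.4×24×25×450) = 519.75 kN/bolt; interior L_c = 81 − 27 = 54, R_n = 648 kN/bolt. φR_n = 0.75 × (1×519.75 + 2×648) = 1361.8 kN.
Block shear: shear path 1×[52+2×81] = 1×214 mm, A_gv = 5350, A_nv = 1×(214 − 2.5×29)×25 = 3537.5 mm²; tension to near edge: (36 − 0.5×29)×25 = 537.5 mm². R_n = min(0.6×450×3537.5, 0.6×345×5350) + 1.0×450×537.5 = min(955.13, 1107.5) + 241.88 = 1197 kN. φR_n = 0.75 × 1197 = 897.8 kN.
Tension yield (gross): A_g = 221×25 = 5525 mm². φR_n = 0.90 × 345 × 5525 = 1715.5 kN.
Governing: min(954.8, 1361.8, 897.8, 1715.5) = 897.8 kN → block shear.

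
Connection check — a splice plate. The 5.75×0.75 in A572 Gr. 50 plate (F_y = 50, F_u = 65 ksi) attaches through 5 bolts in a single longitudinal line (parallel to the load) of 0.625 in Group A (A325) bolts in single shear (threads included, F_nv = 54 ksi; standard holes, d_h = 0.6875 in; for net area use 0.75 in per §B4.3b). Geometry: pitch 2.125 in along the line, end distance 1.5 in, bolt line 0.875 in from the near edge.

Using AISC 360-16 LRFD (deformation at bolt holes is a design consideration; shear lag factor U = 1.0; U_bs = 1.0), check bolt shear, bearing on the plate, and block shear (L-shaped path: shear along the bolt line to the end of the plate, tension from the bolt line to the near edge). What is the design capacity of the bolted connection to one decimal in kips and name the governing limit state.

62.1 kips (bolt shear governs)

Bolt shear: A_b = π(0.625)²/4 = 0.3068 in². φR_n = 0.75 × 54 × 0.3068 × 5 × 1 = 62.1 kips.
Bearing (0.75 in plate, F_u = 65 ksi): end bolts L_c = 1.5 − 0.6875/2 = 1.15625, R_n = min(1.2×1.15625×0.75×65, 2.4×0.625×0.75×65) = 67.641 kips/bolt; interior L_c = 2.125 − 0.6875 = 1.4375, R_n = 73.125 kips/bolt. φR_n = 0.75 × (1×67.641 + 4×73.125) = 270.1 kips.
Block shear: shear path 1×[1.5+4×2.125] = 1×10 in, A_gv = 7.5, A_nv = 1×(10 − 4.5×0.75)×0.75 = 4.9688 in²; tension to near edge: (0.875 − 0.5×0.75)×0.75 = 0.375 in². R_n = min(0.6×65×4.9688, 0.6×50×7.5) + 1.0×65×0.375 = min(193.78, 225) + 24.375 = 218.16 kips. φR_n = 0.75 × 218.16 = 163.6 kips.
Governing: min(62.1, 270.1, 163.6) = 62.1 kips → bolt shear.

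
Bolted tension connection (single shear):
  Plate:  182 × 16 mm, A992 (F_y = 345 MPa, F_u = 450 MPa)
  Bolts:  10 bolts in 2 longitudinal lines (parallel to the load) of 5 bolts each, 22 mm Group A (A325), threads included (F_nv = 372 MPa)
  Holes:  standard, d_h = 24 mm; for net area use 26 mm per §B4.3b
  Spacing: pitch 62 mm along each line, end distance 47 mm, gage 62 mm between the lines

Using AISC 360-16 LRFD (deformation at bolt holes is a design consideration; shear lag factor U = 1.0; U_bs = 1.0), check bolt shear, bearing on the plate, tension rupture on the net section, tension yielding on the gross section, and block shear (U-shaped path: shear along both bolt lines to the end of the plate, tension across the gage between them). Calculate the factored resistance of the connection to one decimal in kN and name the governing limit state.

Bolt shear: A_b = π(22)²/4 = 380.13 mm². φR_n = 0.75 × 372 × 380.13 × 10 × 1 = 1060.6 kN.
Bearing (16 mm plate, F_u = 450 MPa): end bolts L_c = 47 − 24/2 = 35, R_n = min(1.2×35×16×450, 2.4×22×16×450) = 302.4 kN/bolt; interior L_c = 62 − 24 = 38, R_n = 328.32 kN/bolt. φR_n = 0.75 × (2×302.4 + 8×328.32) = 2423.5 kN.
Tension rupture (net): A_n = (182 − 2×26)×16 = 2080 mm² (U = 1.0, A_e = A_n). φR_n = 0.75 × 450 × 2080 = 702.0 kN.
Tension yield (gross): A_g = 182×16 = 2912 mm². φR_n = 0.90 × 345 × 2912 = 904.2 kN.
Block shear: shear path 2×[47+4×62] = 2×295 mm, A_gv = 9440, A_nv = 2×(295 − 4.5×26)×16 = 5696 mm²; tension across gage: (62 − 1×26)×16 = 576 mm². R_n = min(0.6×450×5696, 0.6×345×9440) + 1.0×450×576 = min(1537.9, 1954.1) + 259.2 = 1797.1 kN. φR_n = 0.75 × 1797.1 = 1347.8 kN.
Governing: min(1060.6, 2423.5, 702.0, 904.2, 1347.8) = 702.0 kN → net-section rupture.

702.0 kN (net-section rupture governs)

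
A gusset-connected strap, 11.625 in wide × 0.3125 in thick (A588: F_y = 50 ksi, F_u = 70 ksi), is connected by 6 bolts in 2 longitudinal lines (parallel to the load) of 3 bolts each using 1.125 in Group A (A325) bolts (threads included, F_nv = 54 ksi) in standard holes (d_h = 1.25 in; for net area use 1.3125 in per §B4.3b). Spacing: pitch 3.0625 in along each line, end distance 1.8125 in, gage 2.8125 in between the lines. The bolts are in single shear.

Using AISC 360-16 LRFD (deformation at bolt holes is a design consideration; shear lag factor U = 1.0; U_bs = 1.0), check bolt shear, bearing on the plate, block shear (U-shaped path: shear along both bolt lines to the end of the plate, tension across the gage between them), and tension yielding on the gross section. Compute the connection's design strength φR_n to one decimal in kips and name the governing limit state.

Bolt shear: A_b = π(1.125)²/4 = 0.99402 in². φR_n = 0.75 × 54 × 0.99402 × 6 × 1 = 241.5 kips.
Bearing (0.3125 in plate, F_u = 70 ksi): end bolts L_c = 1.8125 − 1.25/2 = 1.1875, R_n = min(1.2×1.1875×0.3125×70, 2.4×1.125×0.3125×70) = 31.172 kips/bolt; interior L_c = 3.0625 − 1.25 = 1.8125, R_n = 47.578 kips/bolt. φR_n = 0.75 × (2×31.172 + 4×47.578) = 189.5 kips.
Block shear: shear path 2×[1.8125+2×3.0625] = 2×7.9375 in, A_gv = 4.9609, A_nv = 2×(7.9375 − 2.5×1.3125)×0.3125 = 2.9102 in²; tension across gage: (2.8125 − 1×1.3125)×0.3125 = 0.46875 in². R_n = min(0.6×70×2.9102, 0.6×50×4.9609) + 1.0×70×0.46875 = min(122.23, 148.83) + 32.813 = 155.04 kips. φR_n = 0.75 × 155.04 = 116.3 kips.
Tension yield (gross): A_g = 11.625×0.3125 = 3.6328 in². φR_n = 0.90 × 50 × 3.6328 = 163.5 kips.
Governing: min(241.5, 189.5, 116.3, 163.5) = 116.3 kips → block shear.

116.3 kips (block shear governs)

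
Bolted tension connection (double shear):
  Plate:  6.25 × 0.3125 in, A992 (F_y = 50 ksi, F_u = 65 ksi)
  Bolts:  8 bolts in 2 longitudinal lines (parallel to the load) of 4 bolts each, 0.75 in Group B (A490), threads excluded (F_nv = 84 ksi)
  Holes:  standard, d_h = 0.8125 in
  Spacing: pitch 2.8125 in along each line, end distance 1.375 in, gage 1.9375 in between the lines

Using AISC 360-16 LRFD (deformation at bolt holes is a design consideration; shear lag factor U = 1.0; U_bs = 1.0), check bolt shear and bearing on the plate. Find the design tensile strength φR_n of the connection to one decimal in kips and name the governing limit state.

Bolt shear: A_b = π(0.75)²/4 = 0.44179 in². φR_n = 0.75 × 84 × 0.44179 × 8 × 2 = 445.3 kips.
Bearing (0.3125 in plate, F_u = 65 ksi): end bolts L_c = 1.375 − 0.8125/2 = 0.96875, R_n = min(1.2×0.96875×0.3125×65, 2.4×0.75×0.3125×65) = 23.613 kips/bolt; interior L_c = 2.8125 − 0.8125 = 2, R_n = 36.563 kips/bolt. φR_n = 0.75 × (2×23.613 + 6×36.563) = 200.0 kips.
Governing: min(445.3, 200.0) = 200.0 kips → bearing.

200.0 kips (bearing governs)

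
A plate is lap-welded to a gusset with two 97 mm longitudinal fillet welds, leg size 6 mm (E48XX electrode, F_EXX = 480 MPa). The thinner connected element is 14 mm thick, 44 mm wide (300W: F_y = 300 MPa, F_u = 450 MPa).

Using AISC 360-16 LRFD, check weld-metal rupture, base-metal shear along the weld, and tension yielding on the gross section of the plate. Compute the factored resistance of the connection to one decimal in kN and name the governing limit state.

166.3 kN (gross-section yield governs)

Weld metal: throat = 0.707×6 = 4.242 mm, L = 2×97 = 194 mm. φR_n = 0.75 × 0.6 × 480 × 4.242 × 194 = 177.8 kN.
Base metal shear (14 mm plate): yield φR_n = 1.0×0.6×300×14×194 = 488.9 kN; rupture φR_n = 0.75×0.6×450×14×194 = 550.0 kN; take 488.9 kN (yield).
Tension yield (gross): A_g = 44×14 = 616 mm². φR_n = 0.90 × 300 × 616 = 166.3 kN.
Governing: min(177.8, 488.9, 166.3) = 166.3 kN → gross-section yield.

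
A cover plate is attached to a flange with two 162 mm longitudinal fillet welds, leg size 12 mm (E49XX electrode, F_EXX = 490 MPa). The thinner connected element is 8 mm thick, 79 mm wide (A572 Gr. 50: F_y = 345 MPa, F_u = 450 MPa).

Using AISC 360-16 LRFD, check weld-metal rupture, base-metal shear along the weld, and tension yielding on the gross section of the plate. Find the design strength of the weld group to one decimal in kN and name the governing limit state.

196.2 kN (gross-section yield governs)

Weld metal: throat = 0.707×12 = 8.484 mm, L = 2×162 = 324 mm. φR_n = 0.75 × 0.6 × 490 × 8.484 × 324 = 606.1 kN.
Base metal shear (8 mm plate): yield φR_n = 1.0×0.6×345×8×324 = 536.5 kN; rupture φR_n = 0.75×0.6×450×8×324 = 524.9 kN; take 524.9 kN (rupture).
Tension yield (gross): A_g = 79×8 = 632 mm². φR_n = 0.90 × 345 × 632 = 196.2 kN.
Governing: min(606.1, 524.9, 196.2) = 196.2 kN → gross-section yield.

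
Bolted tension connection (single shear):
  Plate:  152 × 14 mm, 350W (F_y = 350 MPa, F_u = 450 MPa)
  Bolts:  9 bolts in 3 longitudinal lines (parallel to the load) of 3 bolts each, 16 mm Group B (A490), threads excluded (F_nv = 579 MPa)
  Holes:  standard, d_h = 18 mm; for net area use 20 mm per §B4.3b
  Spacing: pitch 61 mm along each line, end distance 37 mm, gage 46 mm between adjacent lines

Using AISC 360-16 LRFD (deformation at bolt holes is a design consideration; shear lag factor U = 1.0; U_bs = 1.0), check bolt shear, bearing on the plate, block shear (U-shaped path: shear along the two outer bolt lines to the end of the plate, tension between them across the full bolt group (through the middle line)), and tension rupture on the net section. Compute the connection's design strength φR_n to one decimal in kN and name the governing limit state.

Bolt shear: A_b = π(16)²/4 = 201.06 mm². φR_n = 0.75 × 579 × 201.06 × 9 × 1 = 785.8 kN.
Bearing (14 mm plate, F_u = 450 MPa): end bolts L_c = 37 − 18/2 = 28, R_n = min(1.2×28×14×450, 2.4×16×14×450) = 211.68 kN/bolt; interior L_c = 61 − 18 = 43, R_n = 241.92 kN/bolt. φR_n = 0.75 × (3×211.68 + 6×241.92) = 1564.9 kN.
Block shear: shear path 2×[37+2×61] = 2×159 mm, A_gv = 4452, A_nv = 2×(159 − 2.5×20)×14 = 3052 mm²; tension across gage: (92 − 2×20)×14 = 728 mm². R_n = min(0.6×450×3052, 0.6×350×4452) + 1.0×450×728 = min(824.04, 934.92) + 327.6 = 1151.6 kN. φR_n = 0.75 × 1151.6 = 863.7 kN.
Tension rupture (net): A_n = (152 − 3×20)×14 = 1288 mm² (U = 1.0, A_e = A_n). φR_n = 0.75 × 450 × 1288 = 434.7 kN.
Governing: min(785.8, 1564.9, 863.7, 434.7) = 434.7 kN → net-section rupture.

434.7 kN (net-section rupture governs)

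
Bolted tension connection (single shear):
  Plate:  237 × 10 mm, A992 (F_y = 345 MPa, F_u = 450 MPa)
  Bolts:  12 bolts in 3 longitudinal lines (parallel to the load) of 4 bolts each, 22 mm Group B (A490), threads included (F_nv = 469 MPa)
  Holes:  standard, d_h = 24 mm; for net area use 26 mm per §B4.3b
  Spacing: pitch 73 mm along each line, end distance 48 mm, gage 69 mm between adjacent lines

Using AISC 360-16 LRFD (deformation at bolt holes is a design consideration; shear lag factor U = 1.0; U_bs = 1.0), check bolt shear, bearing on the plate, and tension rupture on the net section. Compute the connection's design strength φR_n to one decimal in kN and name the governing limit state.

Bolt shear: A_b = π(22)²/4 = 380.13 mm². φR_n = 0.75 × 469 × 380.13 × 12 × 1 = 1604.5 kN.
Bearing (10 mm plate, F_u = 450 MPa): end bolts L_c = 48 − 24/2 = 36, R_n = min(1.2×36×10×450, 2.4×22×10×450) = 194.4 kN/bolt; interior L_c = 73 − 24 = 49, R_n = 237.6 kN/bolt. φR_n = 0.75 × (3×194.4 + 9×237.6) = 2041.2 kN.
Tension rupture (net): A_n = (237 − 3×26)×10 = 1590 mm² (U = 1.0, A_e = A_n). φR_n = 0.75 × 450 × 1590 = 536.6 kN.
Governing: min(1604.5, 2041.2, 536.6) = 536.6 kN → net-section rupture.

536.6 kN (net-section rupture governs)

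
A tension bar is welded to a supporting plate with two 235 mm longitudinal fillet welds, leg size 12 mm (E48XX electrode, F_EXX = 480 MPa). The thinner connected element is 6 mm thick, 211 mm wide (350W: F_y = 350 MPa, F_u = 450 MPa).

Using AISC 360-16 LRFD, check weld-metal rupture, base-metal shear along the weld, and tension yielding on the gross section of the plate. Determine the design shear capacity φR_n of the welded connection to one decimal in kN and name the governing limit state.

Weld metal: throat = 0.707×12 = 8.484 mm, L = 2×235 = 470 mm. φR_n = 0.75 × 0.6 × 480 × 8.484 × 470 = 861.3 kN.
Base metal shear (6 mm plate): yield φR_n = 1.0×0.6×350×6×470 = 592.2 kN; rupture φR_n = 0.75×0.6×450×6×470 = 571.1 kN; take 571.1 kN (rupture).
Tension yield (gross): A_g = 211×6 = 1266 mm². φR_n = 0.90 × 350 × 1266 = 398.8 kN.
Governing: min(861.3, 571.1, 398.8) = 398.8 kN → gross-section yield.

398.8 kN (gross-section yield governs)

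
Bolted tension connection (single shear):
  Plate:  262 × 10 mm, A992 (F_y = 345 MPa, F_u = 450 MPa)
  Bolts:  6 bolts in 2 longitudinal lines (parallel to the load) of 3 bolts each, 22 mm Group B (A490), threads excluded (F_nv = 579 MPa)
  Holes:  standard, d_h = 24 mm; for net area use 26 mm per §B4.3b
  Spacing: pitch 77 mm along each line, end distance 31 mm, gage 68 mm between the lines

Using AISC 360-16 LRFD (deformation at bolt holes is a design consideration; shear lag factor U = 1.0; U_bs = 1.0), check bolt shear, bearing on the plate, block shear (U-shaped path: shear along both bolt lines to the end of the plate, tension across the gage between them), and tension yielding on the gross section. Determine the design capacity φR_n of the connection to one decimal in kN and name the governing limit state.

627.8 kN (block shear governs)

Bolt shear: A_b = π(22)²/4 = 380.13 mm². φR_n = 0.75 × 579 × 380.13 × 6 × 1 = 990.4 kN.
Bearing (10 mm plate, F_u = 450 MPa): end bolts L_c = 31 − 24/2 = 19, R_n = min(1.2×19×10×450, 2.4×22×10×450) = 102.6 kN/bolt; interior L_c = 77 − 24 = 53, R_n = 237.6 kN/bolt. φR_n = 0.75 × (2×102.6 + 4×237.6) = 866.7 kN.
Block shear: shear path 2×[31+2×77] = 2×185 mm, A_gv = 3700, A_nv = 2×(185 − 2.5×26)×10 = 2400 mm²; tension across gage: (68 − 1×26)×10 = 420 mm². R_n = min(0.6×450×2400, 0.6×345×3700) + 1.0×450×420 = min(648, 765.9) + 189 = 837 kN. φR_n = 0.75 × 837 = 627.8 kN.
Tension yield (gross): A_g = 262×10 = 2620 mm². φR_n = 0.90 × 345 × 2620 = 813.5 kN.
Governing: min(990.4, 866.7, 627.8, 813.5) = 627.8 kN → block shear.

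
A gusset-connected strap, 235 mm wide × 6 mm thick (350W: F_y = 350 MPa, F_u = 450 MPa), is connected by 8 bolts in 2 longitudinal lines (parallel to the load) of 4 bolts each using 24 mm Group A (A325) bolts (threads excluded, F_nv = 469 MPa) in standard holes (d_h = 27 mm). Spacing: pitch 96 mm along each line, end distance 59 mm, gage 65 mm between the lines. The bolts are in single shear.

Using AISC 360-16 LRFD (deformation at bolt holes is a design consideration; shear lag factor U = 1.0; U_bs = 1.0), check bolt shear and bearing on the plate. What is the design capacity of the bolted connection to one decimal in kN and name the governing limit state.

921.0 kN (bearing governs)

Bolt shear: A_b = π(24)²/4 = 452.39 mm². φR_n = 0.75 × 469 × 452.39 × 8 × 1 = 1273.0 kN.
Bearing (6 mm plate, F_u = 450 MPa): end bolts L_c = 59 − 27/2 = 45.5, R_n = min(1.2×45.5×6×450, 2.4×24×6×450) = 147.42 kN/bolt; interior L_c = 96 − 27 = 69, R_n = 155.52 kN/bolt. φR_n = 0.75 × (2×147.42 + 6×155.52) = 921.0 kN.
Governing: min(1273.0, 921.0) = 921.0 kN → bearing.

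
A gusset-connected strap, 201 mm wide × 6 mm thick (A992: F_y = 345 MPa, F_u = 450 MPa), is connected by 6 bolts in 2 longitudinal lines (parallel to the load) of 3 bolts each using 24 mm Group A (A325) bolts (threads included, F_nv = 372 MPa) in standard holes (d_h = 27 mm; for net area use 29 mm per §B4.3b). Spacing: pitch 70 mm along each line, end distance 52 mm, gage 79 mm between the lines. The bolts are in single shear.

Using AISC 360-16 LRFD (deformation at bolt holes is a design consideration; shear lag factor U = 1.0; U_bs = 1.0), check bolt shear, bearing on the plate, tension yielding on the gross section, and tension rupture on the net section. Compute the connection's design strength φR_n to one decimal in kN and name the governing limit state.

289.6 kN (net-section rupture governs)

Bolt shear: A_b = π(24)²/4 = 452.39 mm². φR_n = 0.75 × 372 × 452.39 × 6 × 1 = 757.3 kN.
Bearing (6 mm plate, F_u = 450 MPa): end bolts L_c = 52 − 27/2 = 38.5, R_n = min(1.2×38.5×6×450, 2.4×24×6×450) = 124.74 kN/bolt; interior L_c = 70 − 27 = 43, R_n = 139.32 kN/bolt. φR_n = 0.75 × (2×124.74 + 4×139.32) = 605.1 kN.
Tension yield (gross): A_g = 201×6 = 1206 mm². φR_n = 0.90 × 345 × 1206 = 374.5 kN.
Tension rupture (net): A_n = (201 − 2×29)×6 = 858 mm² (U = 1.0, A_e = A_n). φR_n = 0.75 × 450 × 858 = 289.6 kN.
Governing: min(757.3, 605.1, 374.5, 289.6) = 289.6 kN → net-section rupture.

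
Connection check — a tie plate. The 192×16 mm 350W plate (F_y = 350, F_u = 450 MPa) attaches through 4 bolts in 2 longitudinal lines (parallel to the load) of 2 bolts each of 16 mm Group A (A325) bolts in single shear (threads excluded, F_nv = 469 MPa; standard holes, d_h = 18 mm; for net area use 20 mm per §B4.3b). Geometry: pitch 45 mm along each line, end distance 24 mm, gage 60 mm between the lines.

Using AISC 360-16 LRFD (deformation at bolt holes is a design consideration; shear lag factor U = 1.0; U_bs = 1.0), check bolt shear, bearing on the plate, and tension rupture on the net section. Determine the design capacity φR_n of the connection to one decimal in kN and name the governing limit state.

Bolt shear: A_b = π(16)²/4 = 201.06 mm². φR_n = 0.75 × 469 × 201.06 × 4 × 1 = 282.9 kN.
Bearing (16 mm plate, F_u = 450 MPa): end bolts L_c = 24 − 18/2 = 15, R_n = min(1.2×15×16×450, 2.4×16×16×450) = 129.6 kN/bolt; interior L_c = 45 − 18 = 27, R_n = 233.28 kN/bolt. φR_n = 0.75 × (2×129.6 + 2×233.28) = 544.3 kN.
Tension rupture (net): A_n = (192 − 2×20)×16 = 2432 mm² (U = 1.0, A_e = A_n). φR_n = 0.75 × 450 × 2432 = 820.8 kN.
Governing: min(282.9, 544.3, 820.8) = 282.9 kN → bolt shear.

282.9 kN (bolt shear governs)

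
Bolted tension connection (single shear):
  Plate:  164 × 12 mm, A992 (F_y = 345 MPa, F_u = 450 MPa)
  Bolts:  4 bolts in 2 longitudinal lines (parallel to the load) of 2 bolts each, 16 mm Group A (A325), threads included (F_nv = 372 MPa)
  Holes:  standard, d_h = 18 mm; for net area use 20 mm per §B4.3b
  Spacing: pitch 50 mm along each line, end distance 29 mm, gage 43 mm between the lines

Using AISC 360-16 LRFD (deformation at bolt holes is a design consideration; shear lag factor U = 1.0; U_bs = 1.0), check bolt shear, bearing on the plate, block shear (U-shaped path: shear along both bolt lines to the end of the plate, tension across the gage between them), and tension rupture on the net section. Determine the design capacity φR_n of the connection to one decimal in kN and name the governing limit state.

Bolt shear: A_b = π(16)²/4 = 201.06 mm². φR_n = 0.75 × 372 × 201.06 × 4 × 1 = 224.4 kN.
Bearing (12 mm plate, F_u = 450 MPa): end bolts L_c = 29 − 18/2 = 20, R_n = min(1.2×20×12×450, 2.4×16×12×450) = 129.6 kN/bolt; interior L_c = 50 − 18 = 32, R_n = 207.36 kN/bolt. φR_n = 0.75 × (2×129.6 + 2×207.36) = 505.4 kN.
Block shear: shear path 2×[29+1×50] = 2×79 mm, A_gv = 1896, A_nv = 2×(79 − 1.5×20)×12 = 1176 mm²; tension across gage: (43 − 1×20)×12 = 276 mm². R_n = min(0.6×450×1176, 0.6×345×1896) + 1.0×450×276 = min(317.52, 392.47) + 124.2 = 441.72 kN. φR_n = 0.75 × 441.72 = 331.3 kN.
Tension rupture (net): A_n = (164 − 2×20)×12 = 1488 mm² (U = 1.0, A_e = A_n). φR_n = 0.75 × 450 × 1488 = 502.2 kN.
Governing: min(224.4, 505.4, 331.3, 502.2) = 224.4 kN → bolt shear.

224.4 kN (bolt shear governs)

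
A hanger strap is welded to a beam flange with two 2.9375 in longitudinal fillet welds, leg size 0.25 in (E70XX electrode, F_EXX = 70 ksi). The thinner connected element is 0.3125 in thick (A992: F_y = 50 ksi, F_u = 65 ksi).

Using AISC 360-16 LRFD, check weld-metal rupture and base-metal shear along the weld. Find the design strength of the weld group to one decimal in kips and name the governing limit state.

Weld metal: throat = 0.707×0.25 = 0.17675 in, L = 2×2.9375 = 5.875 in. φR_n = 0.75 × 0.6 × 70 × 0.17675 × 5.875 = 32.7 kips.
Base metal shear (0.3125 in plate): yield φR_n = 1.0×0.6×50×0.3125×5.875 = 55.1 kips; rupture φR_n = 0.75×0.6×65×0.3125×5.875 = 53.7 kips; take 53.7 kips (rupture).
Governing: min(32.7, 53.7) = 32.7 kips → weld metal.

32.7 kips (weld metal governs)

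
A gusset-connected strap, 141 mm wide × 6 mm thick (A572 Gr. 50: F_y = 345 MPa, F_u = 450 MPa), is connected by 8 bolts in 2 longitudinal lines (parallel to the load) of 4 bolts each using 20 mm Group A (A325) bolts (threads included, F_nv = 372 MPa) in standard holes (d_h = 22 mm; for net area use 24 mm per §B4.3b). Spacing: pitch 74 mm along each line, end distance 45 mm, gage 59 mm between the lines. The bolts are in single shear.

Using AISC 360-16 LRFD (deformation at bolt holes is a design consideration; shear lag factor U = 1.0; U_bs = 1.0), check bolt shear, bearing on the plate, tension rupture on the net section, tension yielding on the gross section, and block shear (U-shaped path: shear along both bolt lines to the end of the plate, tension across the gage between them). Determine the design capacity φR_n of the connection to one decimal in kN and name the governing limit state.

188.3 kN (net-section rupture governs)

Bolt shear: A_b = π(20)²/4 = 314.16 mm². φR_n = 0.75 × 372 × 314.16 × 8 × 1 = 701.2 kN.
Bearing (6 mm plate, F_u = 450 MPa): end bolts L_c = 45 − 22/2 = 34, R_n = min(1.2×34×6×450, 2.4×20×6×450) = 110.16 kN/bolt; interior L_c = 74 − 22 = 52, R_n = 129.6 kN/bolt. φR_n = 0.75 × (2×110.16 + 6×129.6) = 748.4 kN.
Tension rupture (net): A_n = (141 − 2×24)×6 = 558 mm² (U = 1.0, A_e = A_n). φR_n = 0.75 × 450 × 558 = 188.3 kN.
Tension yield (gross): A_g = 141×6 = 846 mm². φR_n = 0.90 × 345 × 846 = 262.7 kN.
Block shear: shear path 2×[45+3×74] = 2×267 mm, A_gv = 3204, A_nv = 2×(267 − 3.5×24)×6 = 2196 mm²; tension across gage: (59 − 1×24)×6 = 210 mm². R_n = min(0.6×450×2196, 0.6×345×3204) + 1.0×450×210 = min(592.92, 663.23) + 94.5 = 687.42 kN. φR_n = 0.75 × 687.42 = 515.6 kN.
Governing: min(701.2, 748.4, 188.3, 262.7, 515.6) = 188.3 kN → net-section rupture.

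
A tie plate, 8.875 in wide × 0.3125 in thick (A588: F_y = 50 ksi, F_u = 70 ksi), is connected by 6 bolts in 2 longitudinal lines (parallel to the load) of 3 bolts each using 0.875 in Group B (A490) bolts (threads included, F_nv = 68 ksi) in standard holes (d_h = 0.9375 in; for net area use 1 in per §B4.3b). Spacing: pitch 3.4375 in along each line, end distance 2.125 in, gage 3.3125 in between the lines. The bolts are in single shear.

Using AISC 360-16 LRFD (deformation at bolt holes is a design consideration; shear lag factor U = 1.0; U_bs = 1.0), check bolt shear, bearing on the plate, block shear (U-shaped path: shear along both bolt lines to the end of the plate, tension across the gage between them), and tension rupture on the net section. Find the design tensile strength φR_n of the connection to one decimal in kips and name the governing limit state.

Bolt shear: A_b = π(0.875)²/4 = 0.60132 in². φR_n = 0.75 × 68 × 0.60132 × 6 × 1 = 184.0 kips.
Bearing (0.3125 in plate, F_u = 70 ksi): end bolts L_c = 2.125 − 0.9375/2 = 1.65625, R_n = min(1.2×1.65625×0.3125×70, 2.4×0.875×0.3125×70) = 43.477 kips/bolt; interior L_c = 3.4375 − 0.9375 = 2.5, R_n = 45.938 kips/bolt. φR_n = 0.75 × (2×43.477 + 4×45.938) = 203.0 kips.
Block shear: shear path 2×[2.125+2×3.4375] = 2×9 in, A_gv = 5.625, A_nv = 2×(9 − 2.5×1)×0.3125 = 4.0625 in²; tension across gage: (3.3125 − 1×1)×0.3125 = 0.72266 in². R_n = min(0.6×70×4.0625, 0.6×50×5.625) + 1.0×70×0.72266 = min(170.63, 168.75) + 50.586 = 219.34 kips. φR_n = 0.75 × 219.34 = 164.5 kips.
Tension rupture (net): A_n = (8.875 − 2×1)×0.3125 = 2.1484 in² (U = 1.0, A_e = A_n). φR_n = 0.75 × 70 × 2.1484 = 112.8 kips.
Governing: min(184.0, 203.0, 164.5, 112.8) = 112.8 kips → net-section rupture.

112.8 kips (net-section rupture governs)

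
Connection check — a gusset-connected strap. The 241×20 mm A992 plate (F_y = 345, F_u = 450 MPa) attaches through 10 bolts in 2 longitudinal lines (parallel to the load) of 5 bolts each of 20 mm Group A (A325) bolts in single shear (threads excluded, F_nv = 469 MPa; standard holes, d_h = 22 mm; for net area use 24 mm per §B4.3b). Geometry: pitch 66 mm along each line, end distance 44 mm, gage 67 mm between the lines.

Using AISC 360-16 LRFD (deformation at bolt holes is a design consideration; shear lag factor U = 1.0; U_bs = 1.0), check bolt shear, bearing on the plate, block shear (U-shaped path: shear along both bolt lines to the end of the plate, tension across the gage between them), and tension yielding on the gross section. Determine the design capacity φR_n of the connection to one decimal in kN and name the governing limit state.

1105.1 kN (bolt shear governs)

Bolt shear: A_b = π(20)²/4 = 314.16 mm². φR_n = 0.75 × 469 × 314.16 × 10 × 1 = 1105.1 kN.
Bearing (20 mm plate, F_u = 450 MPa): end bolts L_c = 44 − 22/2 = 33, R_n = min(1.2×33×20×450, 2.4×20×20×450) = 356.4 kN/bolt; interior L_c = 66 − 22 = 44, R_n = 432 kN/bolt. φR_n = 0.75 × (2×356.4 + 8×432) = 3126.6 kN.
Block shear: shear path 2×[44+4×66] = 2×308 mm, A_gv = 12320, A_nv = 2×(308 − 4.5×24)×20 = 8000 mm²; tension across gage: (67 − 1×24)×20 = 860 mm². R_n = min(0.6×450×8000, 0.6×345×12320) + 1.0×450×860 = min(2160, 2550.2) + 387 = 2547 kN. φR_n = 0.75 × 2547 = 1910.3 kN.
Tension yield (gross): A_g = 241×20 = 4820 mm². φR_n = 0.90 × 345 × 4820 = 1496.6 kN.
Governing: min(1105.1, 3126.6, 1910.3, 1496.6) = 1105.1 kN → bolt shear.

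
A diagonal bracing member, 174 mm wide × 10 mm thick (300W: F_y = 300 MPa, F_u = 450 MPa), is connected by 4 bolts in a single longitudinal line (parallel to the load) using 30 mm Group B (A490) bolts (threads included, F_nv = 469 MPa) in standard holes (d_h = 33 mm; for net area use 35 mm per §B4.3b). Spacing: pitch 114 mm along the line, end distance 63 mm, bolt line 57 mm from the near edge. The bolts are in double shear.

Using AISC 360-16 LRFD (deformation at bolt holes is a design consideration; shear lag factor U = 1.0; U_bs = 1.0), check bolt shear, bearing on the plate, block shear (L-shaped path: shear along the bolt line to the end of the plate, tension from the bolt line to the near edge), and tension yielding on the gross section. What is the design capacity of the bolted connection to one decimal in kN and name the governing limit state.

469.8 kN (gross-section yield governs)

Bolt shear: A_b = π(30)²/4 = 706.86 mm². φR_n = 0.75 × 469 × 706.86 × 4 × 2 = 1989.1 kN.
Bearing (10 mm plate, F_u = 450 MPa): end bolts L_c = 63 − 33/2 = 46.5, R_n = min(1.2×46.5×10×450, 2.4×30×10×450) = 251.1 kN/bolt; interior L_c = 114 − 33 = 81, R_n = 324 kN/bolt. φR_n = 0.75 × (1×251.1 + 3×324) = 917.3 kN.
Block shear: shear path 1×[63+3×114] = 1×405 mm, A_gv = 4050, A_nv = 1×(405 − 3.5×35)×10 = 2825 mm²; tension to near edge: (57 − 0.5×35)×10 = 395 mm². R_n = min(0.6×450×2825, 0.6×300×4050) + 1.0×450×395 = min(762.75, 729) + 177.75 = 906.75 kN. φR_n = 0.75 × 906.75 = 680.1 kN.
Tension yield (gross): A_g = 174×10 = 1740 mm². φR_n = 0.90 × 300 × 1740 = 469.8 kN.
Governing: min(1989.1, 917.3, 680.1, 469.8) = 469.8 kN → gross-section yield.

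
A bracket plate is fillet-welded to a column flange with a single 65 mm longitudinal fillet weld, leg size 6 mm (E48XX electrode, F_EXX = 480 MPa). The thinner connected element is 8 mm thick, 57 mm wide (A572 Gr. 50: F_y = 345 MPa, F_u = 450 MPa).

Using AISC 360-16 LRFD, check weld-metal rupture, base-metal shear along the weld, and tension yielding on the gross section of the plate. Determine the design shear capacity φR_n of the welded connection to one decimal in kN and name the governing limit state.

Weld metal: throat = 0.707×6 = 4.242 mm, L = 65 mm. φR_n = 0.75 × 0.6 × 480 × 4.242 × 65 = 59.6 kN.
Base metal shear (8 mm plate): yield φR_n = 1.0×0.6×345×8×65 = 107.6 kN; rupture φR_n = 0.75×0.6×450×8×65 = 105.3 kN; take 105.3 kN (rupture).
Tension yield (gross): A_g = 57×8 = 456 mm². φR_n = 0.90 × 345 × 456 = 141.6 kN.
Governing: min(59.6, 105.3, 141.6) = 59.6 kN → weld metal.

59.6 kN (weld metal governs)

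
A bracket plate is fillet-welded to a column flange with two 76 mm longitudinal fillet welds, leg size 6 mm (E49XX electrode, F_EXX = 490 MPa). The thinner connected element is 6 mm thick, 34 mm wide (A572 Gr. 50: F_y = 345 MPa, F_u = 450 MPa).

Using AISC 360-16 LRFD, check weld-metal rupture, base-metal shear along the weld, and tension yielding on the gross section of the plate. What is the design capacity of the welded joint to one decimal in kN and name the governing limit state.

Weld metal: throat = 0.707×6 = 4.242 mm, L = 2×76 = 152 mm. φR_n = 0.75 × 0.6 × 490 × 4.242 × 152 = 142.2 kN.
Base metal shear (6 mm plate): yield φR_n = 1.0×0.6×345×6×152 = 188.8 kN; rupture φR_n = 0.75×0.6×450×6×152 = 184.7 kN; take 184.7 kN (rupture).
Tension yield (gross): A_g = 34×6 = 204 mm². φR_n = 0.90 × 345 × 204 = 63.3 kN.
Governing: min(142.2, 184.7, 63.3) = 63.3 kN → gross-section yield.

63.3 kN (gross-section yield governs)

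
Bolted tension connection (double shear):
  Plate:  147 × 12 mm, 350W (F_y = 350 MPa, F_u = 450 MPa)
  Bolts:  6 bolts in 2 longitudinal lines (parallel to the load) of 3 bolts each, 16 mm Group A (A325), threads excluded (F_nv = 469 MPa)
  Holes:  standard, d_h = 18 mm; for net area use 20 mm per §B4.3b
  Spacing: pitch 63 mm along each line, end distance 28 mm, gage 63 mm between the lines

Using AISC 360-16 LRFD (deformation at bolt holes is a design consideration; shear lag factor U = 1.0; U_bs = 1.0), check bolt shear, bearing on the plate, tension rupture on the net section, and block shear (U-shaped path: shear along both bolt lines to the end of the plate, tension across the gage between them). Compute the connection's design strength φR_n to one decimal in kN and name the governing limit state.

Bolt shear: A_b = π(16)²/4 = 201.06 mm². φR_n = 0.75 × 469 × 201.06 × 6 × 2 = 848.7 kN.
Bearing (12 mm plate, F_u = 450 MPa): end bolts L_c = 28 − 18/2 = 19, R_n = min(1.2×19×12×450, 2.4×16×12×450) = 123.12 kN/bolt; interior L_c = 63 − 18 = 45, R_n = 207.36 kN/bolt. φR_n = 0.75 × (2×123.12 + 4×207.36) = 806.8 kN.
Tension rupture (net): A_n = (147 − 2×20)×12 = 1284 mm² (U = 1.0, A_e = A_n). φR_n = 0.75 × 450 × 1284 = 433.4 kN.
Block shear: shear path 2×[28+2×63] = 2×154 mm, A_gv = 3696, A_nv = 2×(154 − 2.5×20)×12 = 2496 mm²; tension across gage: (63 − 1×20)×12 = 516 mm². R_n = min(0.6×450×2496, 0.6×350×3696) + 1.0×450×516 = min(673.92, 776.16) + 232.2 = 906.12 kN. φR_n = 0.75 × 906.12 = 679.6 kN.
Governing: min(848.7, 806.8, 433.4, 679.6) = 433.4 kN → net-section rupture.

433.4 kN (net-section rupture governs)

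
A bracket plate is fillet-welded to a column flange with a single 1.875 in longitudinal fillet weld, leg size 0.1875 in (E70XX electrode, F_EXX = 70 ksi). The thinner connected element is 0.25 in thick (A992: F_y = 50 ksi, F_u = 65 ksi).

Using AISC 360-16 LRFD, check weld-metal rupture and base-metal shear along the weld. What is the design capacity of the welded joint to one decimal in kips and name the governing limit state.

Weld metal: throat = 0.707×0.1875 = 0.13256 in, L = 1.875 in. φR_n = 0.75 × 0.6 × 70 × 0.13256 × 1.875 = 7.8 kips.
Base metal shear (0.25 in plate): yield φR_n = 1.0×0.6×50×0.25×1.875 = 14.1 kips; rupture φR_n = 0.75×0.6×65×0.25×1.875 = 13.7 kips; take 13.7 kips (rupture).
Governing: min(7.8, 13.7) = 7.8 kips → weld metal.

7.8 kips (weld metal governs)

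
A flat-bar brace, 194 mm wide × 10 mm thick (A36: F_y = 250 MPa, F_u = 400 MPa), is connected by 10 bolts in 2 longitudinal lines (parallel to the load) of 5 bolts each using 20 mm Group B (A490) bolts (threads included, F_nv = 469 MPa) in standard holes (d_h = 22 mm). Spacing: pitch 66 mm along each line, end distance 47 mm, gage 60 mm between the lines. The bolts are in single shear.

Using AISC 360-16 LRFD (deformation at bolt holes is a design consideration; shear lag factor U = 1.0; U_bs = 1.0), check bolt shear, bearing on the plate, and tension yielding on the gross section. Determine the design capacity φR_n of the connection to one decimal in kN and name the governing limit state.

436.5 kN (gross-section yield governs)

Bolt shear: A_b = π(20)²/4 = 314.16 mm². φR_n = 0.75 × 469 × 314.16 × 10 × 1 = 1105.1 kN.
Bearing (10 mm plate, F_u = 400 MPa): end bolts L_c = 47 − 22/2 = 36, R_n = min(1.2×36×10×400, 2.4×20×10×400) = 172.8 kN/bolt; interior L_c = 66 − 22 = 44, R_n = 192 kN/bolt. φR_n = 0.75 × (2×172.8 + 8×192) = 1411.2 kN.
Tension yield (gross): A_g = 194×10 = 1940 mm². φR_n = 0.90 × 250 × 1940 = 436.5 kN.
Governing: min(1105.1, 1411.2, 436.5) = 436.5 kN → gross-section yield.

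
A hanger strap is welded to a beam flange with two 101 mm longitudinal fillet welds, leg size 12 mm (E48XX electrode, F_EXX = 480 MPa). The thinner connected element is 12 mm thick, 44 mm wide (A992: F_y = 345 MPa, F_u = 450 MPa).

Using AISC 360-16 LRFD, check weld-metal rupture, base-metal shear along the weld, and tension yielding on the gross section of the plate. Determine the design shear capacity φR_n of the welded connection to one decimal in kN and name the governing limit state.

163.9 kN (gross-section yield governs)

Weld metal: throat = 0.707×12 = 8.484 mm, L = 2×101 = 202 mm. φR_n = 0.75 × 0.6 × 480 × 8.484 × 202 = 370.2 kN.
Base metal shear (12 mm plate): yield φR_n = 1.0×0.6×345×12×202 = 501.8 kN; rupture φR_n = 0.75×0.6×450×12×202 = 490.9 kN; take 490.9 kN (rupture).
Tension yield (gross): A_g = 44×12 = 528 mm². φR_n = 0.90 × 345 × 528 = 163.9 kN.
Governing: min(370.2, 490.9, 163.9) = 163.9 kN → gross-section yield.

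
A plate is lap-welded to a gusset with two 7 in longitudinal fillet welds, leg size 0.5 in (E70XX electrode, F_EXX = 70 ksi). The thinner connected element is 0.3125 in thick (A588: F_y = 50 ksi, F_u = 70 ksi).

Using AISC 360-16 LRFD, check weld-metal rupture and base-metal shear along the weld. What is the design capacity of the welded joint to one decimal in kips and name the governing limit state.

131.3 kips (base-metal shear governs)

Weld metal: throat = 0.707×0.5 = 0.3535 in, L = 2×7 = 14 in. φR_n = 0.75 × 0.6 × 70 × 0.3535 × 14 = 155.9 kips.
Base metal shear (0.3125 in plate): yield φR_n = 1.0×0.6×50×0.3125×14 = 131.3 kips; rupture φR_n = 0.75×0.6×70×0.3125×14 = 137.8 kips; take 131.3 kips (yield).
Governing: min(155.9, 131.3) = 131.3 kips → base-metal shear.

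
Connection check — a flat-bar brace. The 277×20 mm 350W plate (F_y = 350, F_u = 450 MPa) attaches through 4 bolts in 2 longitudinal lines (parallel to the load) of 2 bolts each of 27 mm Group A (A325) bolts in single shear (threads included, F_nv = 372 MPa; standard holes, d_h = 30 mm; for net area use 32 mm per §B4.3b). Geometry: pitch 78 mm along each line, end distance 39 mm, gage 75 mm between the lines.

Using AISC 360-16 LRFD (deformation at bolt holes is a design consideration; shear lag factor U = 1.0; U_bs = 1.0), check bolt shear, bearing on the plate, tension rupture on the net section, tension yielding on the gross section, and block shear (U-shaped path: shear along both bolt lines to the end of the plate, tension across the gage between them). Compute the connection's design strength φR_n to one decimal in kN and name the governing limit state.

Bolt shear: A_b = π(27)²/4 = 572.56 mm². φR_n = 0.75 × 372 × 572.56 × 4 × 1 = 639.0 kN.
Bearing (20 mm plate, F_u = 450 MPa): end bolts L_c = 39 − 30/2 = 24, R_n = min(1.2×24×20×450, 2.4×27×20×450) = 259.2 kN/bolt; interior L_c = 78 − 30 = 48, R_n = 518.4 kN/bolt. φR_n = 0.75 × (2×259.2 + 2×518.4) = 1166.4 kN.
Tension rupture (net): A_n = (277 − 2×32)×20 = 4260 mm² (U = 1.0, A_e = A_n). φR_n = 0.75 × 450 × 4260 = 1437.8 kN.
Tension yield (gross): A_g = 277×20 = 5540 mm². φR_n = 0.90 × 350 × 5540 = 1745.1 kN.
Block shear: shear path 2×[39+1×78] = 2×117 mm, A_gv = 4680, A_nv = 2×(117 − 1.5×32)×20 = 2760 mm²; tension across gage: (75 − 1×32)×20 = 860 mm². R_n = min(0.6×450×2760, 0.6×350×4680) + 1.0×450×860 = min(745.2, 982.8) + 387 = 1132.2 kN. φR_n = 0.75 × 1132.2 = 849.2 kN.
Governing: min(639.0, 1166.4, 1437.8, 1745.1, 849.2) = 639.0 kN → bolt shear.

639.0 kN (bolt shear governs)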